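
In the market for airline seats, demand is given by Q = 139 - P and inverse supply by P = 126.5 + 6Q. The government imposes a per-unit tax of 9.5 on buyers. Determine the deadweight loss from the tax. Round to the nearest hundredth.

Rewriting demand in inverse form: P = 139 - Q.
Without the tax, 139 - Q = 126.5 + 6Q so Q* = 1.7857 and P* = 137.2143.
A tax on buyers shifts demand down by 9.5: (139 - 9.5) - Q = 126.5 + 6Q, so Q_t = 0.4286. Buyers pay P_b = 138.5714; sellers receive P_s = P_b - 9.5 = 129.0714.
The welfare triangle lost has base Q* - Q_t = 1.3571 and height t = 9.5, so DWL = (1/2)(1.3571)(9.5) = 6.4464.

6.45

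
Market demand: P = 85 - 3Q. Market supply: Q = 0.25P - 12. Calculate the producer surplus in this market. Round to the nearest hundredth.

55.88

Rewriting supply in inverse form: P = 48 + 4Q.
Set 85 - 3Q = 48 + 4Q, which gives 37 = 7Q, so Q* = 5.2857 and P* = 85 - 3(5.2857) = 69.1429.
Producer surplus is the triangle above supply below P*: (1/2)(5.2857)(69.1429 - 48) = (1/2)(5.2857)(21.1429) = 55.8776.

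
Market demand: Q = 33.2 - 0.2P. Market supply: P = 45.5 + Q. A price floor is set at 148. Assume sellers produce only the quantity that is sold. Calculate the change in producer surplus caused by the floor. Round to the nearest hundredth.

160.85

Rewriting demand in inverse form: P = 166 - 5Q.
Without the control, 166 - 5Q = 45.5 + Q so Q* = 20.0833 and P* = 65.5833.
At P = 148, buyers demand (166 - 148)/5 = 3.6 while sellers would supply more, so the quantity traded is 3.6 at price 148.
PS goes from (1/2)(20.0833)(20.0833) = 201.6701 to 362.52 (computed as (148 - 45.5)(3.6) - (1/2)(1)(3.6)^2), a change of 160.8499.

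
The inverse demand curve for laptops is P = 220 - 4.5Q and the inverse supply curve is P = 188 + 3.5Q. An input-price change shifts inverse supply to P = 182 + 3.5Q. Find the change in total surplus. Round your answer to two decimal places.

26.25

Initial equilibrium: Q_0 = 4, P_0 = 202; CS_0 = (1/2)(4)(18) = 36, PS_0 = (1/2)(4)(14) = 28.
New equilibrium: 220 - 4.5Q = 182 + 3.5Q gives Q_1 = 4.75, P_1 = 198.625; CS_1 = 50.7656, PS_1 = 39.4844.
Change in total surplus = (50.7656 + 39.4844) - (36 + 28) = 26.25.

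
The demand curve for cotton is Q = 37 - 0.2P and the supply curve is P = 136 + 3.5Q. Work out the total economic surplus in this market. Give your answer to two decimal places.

141.24

Rewriting demand in inverse form: P = 185 - 5Q.
Set 185 - 5Q = 136 + 3.5Q, which gives 49 = 8.5Q, so Q* = 5.7647 and P* = 185 - 5(5.7647) = 156.1765.
CS = (1/2)(5.7647)(28.8235) = 83.0796 and PS = (1/2)(5.7647)(20.1765) = 58.1557, so total surplus = 141.2353.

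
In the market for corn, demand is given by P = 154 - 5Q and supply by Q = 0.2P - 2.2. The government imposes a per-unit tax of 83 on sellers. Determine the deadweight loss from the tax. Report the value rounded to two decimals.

344.45

Rewriting supply in inverse form: P = 11 + 5Q.
Pre-tax equilibrium: 154 - 5Q = 11 + 5Q gives Q* = 14.3, P* = 82.5.
A tax on sellers shifts supply up by 83: 154 - 5Q = 11 + 5Q + 83, so Q_t = 6. Buyers pay P_b = 124; sellers receive P_s = P_b - 83 = 41.
Deadweight loss is the triangle between the curves from Q_t to Q*: (1/2)(14.3 - 6)(83) = 344.45.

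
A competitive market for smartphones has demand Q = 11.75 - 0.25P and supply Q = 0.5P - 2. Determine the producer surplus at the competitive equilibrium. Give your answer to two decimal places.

Rewriting demand in inverse form: P = 47 - 4Q.
Rewriting supply in inverse form: P = 4 + 2Q.
Set 47 - 4Q = 4 + 2Q, which gives 43 = 6Q, so Q* = 7.1667 and P* = 47 - 4(7.1667) = 18.3333.
PS is the area between P* and the supply curve from 0 to Q*: (1/2)(7.1667)(14.3333) = 51.3611.

51.36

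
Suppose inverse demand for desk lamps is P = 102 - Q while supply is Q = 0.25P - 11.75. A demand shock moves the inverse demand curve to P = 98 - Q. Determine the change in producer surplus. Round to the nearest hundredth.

-33.92

Rewriting supply in inverse form: P = 47 + 4Q.
Initial equilibrium: Q_0 = 11, P_0 = 91; CS_0 = (1/2)(11)(11) = 60.5, PS_0 = (1/2)(11)(44) = 242.
New equilibrium: 98 - Q = 47 + 4Q gives Q_1 = 10.2, P_1 = 87.8; CS_1 = 52.02, PS_1 = 208.08.
Change in producer surplus = 208.08 - 242 = -33.92.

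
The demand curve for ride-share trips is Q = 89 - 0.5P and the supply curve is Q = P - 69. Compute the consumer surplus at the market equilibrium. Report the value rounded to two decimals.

1320.11

Rewriting demand in inverse form: P = 178 - 2Q.
Rewriting supply in inverse form: P = 69 + Q.
Set 178 - 2Q = 69 + Q, which gives 109 = 3Q, so Q* = 36.3333 and P* = 178 - 2(36.3333) = 105.3333.
CS is the area between the demand curve and P* from 0 to Q*: (1/2)(36.3333)(72.6667) = 1320.1111.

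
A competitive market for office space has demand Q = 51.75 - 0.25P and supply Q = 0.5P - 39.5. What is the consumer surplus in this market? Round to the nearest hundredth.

Rewriting demand in inverse form: P = 207 - 4Q.
Rewriting supply in inverse form: P = 79 + 2Q.
Setting demand equal to supply, 128 = 6Q, so Q* = 21.3333 and P* = 121.6667.
CS is the area between the demand curve and P* from 0 to Q*: (1/2)(21.3333)(85.3333) = 910.2222.

910.22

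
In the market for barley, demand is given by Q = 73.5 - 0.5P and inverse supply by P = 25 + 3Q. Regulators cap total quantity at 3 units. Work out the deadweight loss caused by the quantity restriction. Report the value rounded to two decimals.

Rewriting demand in inverse form: P = 147 - 2Q.
Unrestricted equilibrium: Q* = (147 - 25)/(2 + 3) = 24.4.
At Q = 3 the demand price is 147 - 2(3) = 141 and the supply price is 25 + 3(3) = 34.
DWL = (1/2)(gap between curves at 3) x (Q* - 3) = (1/2)(107)(21.4) = 1144.9.

1144.90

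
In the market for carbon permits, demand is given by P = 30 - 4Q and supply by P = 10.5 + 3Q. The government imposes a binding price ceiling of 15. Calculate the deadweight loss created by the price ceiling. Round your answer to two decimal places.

Free-market equilibrium: 30 - 4Q = 10.5 + 3Q gives Q* = 2.7857, P* = 18.8571.
At P = 15, sellers supply (15 - 10.5)/3 = 1.5 while buyers want more, so the quantity traded is 1.5 at price 15.
At Q = 1.5 the demand price is 24 and the supply price is 15. Deadweight loss is the triangle between the curves from 1.5 to 2.7857: (1/2)(24 - 15)(2.7857 - 1.5) = 5.7857.

5.79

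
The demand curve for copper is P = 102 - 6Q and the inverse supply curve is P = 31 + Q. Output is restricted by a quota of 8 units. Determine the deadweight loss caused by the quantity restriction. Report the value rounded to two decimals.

Unrestricted equilibrium: Q* = (102 - 31)/(6 + 1) = 10.1429.
At Q = 8 the demand price is 102 - 6(8) = 54 and the supply price is 31 + (8) = 39.
DWL = (1/2)(gap between curves at 8) x (Q* - 8) = (1/2)(15)(2.1429) = 16.0714.

16.07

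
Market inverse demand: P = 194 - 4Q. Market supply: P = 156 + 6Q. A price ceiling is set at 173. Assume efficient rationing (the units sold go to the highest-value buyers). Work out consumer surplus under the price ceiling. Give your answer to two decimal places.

43.44

Without the control, 194 - 4Q = 156 + 6Q so Q* = 3.8 and P* = 178.8.
At the ceiling price 173, quantity supplied is (173 - 156)/6 = 2.8333; supply is the short side, so Q = 2.8333 trades at P = 173.
The demand price at Q = 2.8333 is 182.6667. CS is the trapezoid between demand and 173 over [0, 2.8333]: (1/2)[(194 - 173) + (182.6667 - 173)](2.8333) = 43.4444.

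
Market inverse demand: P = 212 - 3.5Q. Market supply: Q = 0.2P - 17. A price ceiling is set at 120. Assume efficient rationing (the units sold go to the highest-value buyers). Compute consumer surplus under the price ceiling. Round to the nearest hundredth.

558.25

Rewriting supply in inverse form: P = 85 + 5Q.
Free-market equilibrium: 212 - 3.5Q = 85 + 5Q gives Q* = 14.9412, P* = 159.7059.
At the ceiling price 120, quantity supplied is (120 - 85)/5 = 7; supply is the short side, so Q = 7 trades at P = 120.
The demand price at Q = 7 is 187.5. CS is the trapezoid between demand and 120 over [0, 7]: (1/2)[(212 - 120) + (187.5 - 120)](7) = 558.25.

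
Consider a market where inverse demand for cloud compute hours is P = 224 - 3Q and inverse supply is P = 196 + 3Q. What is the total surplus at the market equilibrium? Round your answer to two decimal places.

65.33

Set 224 - 3Q = 196 + 3Q, which gives 28 = 6Q, so Q* = 4.6667 and P* = 224 - 3(4.6667) = 210.
CS = (1/2)(4.6667)(14) = 32.6667 and PS = (1/2)(4.6667)(14) = 32.6667, so total surplus = 65.3333.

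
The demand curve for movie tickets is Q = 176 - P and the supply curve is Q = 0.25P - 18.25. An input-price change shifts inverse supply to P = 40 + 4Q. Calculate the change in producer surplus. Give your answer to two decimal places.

Rewriting demand in inverse form: P = 176 - Q.
Rewriting supply in inverse form: P = 73 + 4Q.
Initial equilibrium: Q_0 = 20.6, P_0 = 155.4; CS_0 = (1/2)(20.6)(20.6) = 212.18, PS_0 = (1/2)(20.6)(82.4) = 848.72.
New equilibrium: 176 - Q = 40 + 4Q gives Q_1 = 27.2, P_1 = 148.8; CS_1 = 369.92, PS_1 = 1479.68.
Change in producer surplus = 1479.68 - 848.72 = 630.96.

630.96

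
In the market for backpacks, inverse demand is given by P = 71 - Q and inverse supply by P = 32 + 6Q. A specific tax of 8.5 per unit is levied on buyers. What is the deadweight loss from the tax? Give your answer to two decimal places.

5.16

Without the tax, 71 - Q = 32 + 6Q so Q* = 5.5714 and P* = 65.4286.
A tax on buyers shifts demand down by 8.5: (71 - 8.5) - Q = 32 + 6Q, so Q_t = 4.3571. Buyers pay P_b = 66.6429; sellers receive P_s = P_b - 8.5 = 58.1429.
Deadweight loss is the triangle between the curves from Q_t to Q*: (1/2)(5.5714 - 4.3571)(8.5) = 5.1607.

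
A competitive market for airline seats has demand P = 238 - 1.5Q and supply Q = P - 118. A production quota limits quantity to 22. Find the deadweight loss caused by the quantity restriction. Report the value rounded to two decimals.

845.00

Rewriting supply in inverse form: P = 118 + Q.
Without the quota, 238 - 1.5Q = 118 + Q gives Q* = 48.
At Q = 22 the demand price is 238 - 1.5(22) = 205 and the supply price is 118 + (22) = 140.
Deadweight loss is the triangle between the curves from 22 to 48: (1/2)(205 - 140)(48 - 22) = 845.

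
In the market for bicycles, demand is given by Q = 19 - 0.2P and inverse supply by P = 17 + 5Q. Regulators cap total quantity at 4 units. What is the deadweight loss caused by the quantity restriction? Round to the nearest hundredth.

Rewriting demand in inverse form: P = 95 - 5Q.
Unrestricted equilibrium: Q* = (95 - 17)/(5 + 5) = 7.8.
At Q = 4 the demand price is 95 - 5(4) = 75 and the supply price is 17 + 5(4) = 37.
Deadweight loss is the triangle between the curves from 4 to 7.8: (1/2)(75 - 37)(7.8 - 4) = 72.2.

72.20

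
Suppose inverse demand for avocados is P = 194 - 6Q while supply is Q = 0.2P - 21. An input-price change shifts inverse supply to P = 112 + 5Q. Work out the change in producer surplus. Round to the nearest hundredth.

Rewriting supply in inverse form: P = 105 + 5Q.
Initial equilibrium: Q_0 = 8.0909, P_0 = 145.4545; CS_0 = (1/2)(8.0909)(48.5455) = 196.3884, PS_0 = (1/2)(8.0909)(40.4545) = 163.657.
New equilibrium: 194 - 6Q = 112 + 5Q gives Q_1 = 7.4545, P_1 = 149.2727; CS_1 = 166.7107, PS_1 = 138.9256.
Change in producer surplus = 138.9256 - 163.657 = -24.7314.

-24.73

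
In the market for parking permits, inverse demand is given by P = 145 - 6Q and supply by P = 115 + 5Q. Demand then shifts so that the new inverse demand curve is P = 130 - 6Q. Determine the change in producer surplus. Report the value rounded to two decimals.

Initial equilibrium: Q_0 = 2.7273, P_0 = 128.6364; CS_0 = (1/2)(2.7273)(16.3636) = 22.314, PS_0 = (1/2)(2.7273)(13.6364) = 18.595.
New equilibrium: 130 - 6Q = 115 + 5Q gives Q_1 = 1.3636, P_1 = 121.8182; CS_1 = 5.5785, PS_1 = 4.6488.
Change in producer surplus = 4.6488 - 18.595 = -13.9463.

-13.95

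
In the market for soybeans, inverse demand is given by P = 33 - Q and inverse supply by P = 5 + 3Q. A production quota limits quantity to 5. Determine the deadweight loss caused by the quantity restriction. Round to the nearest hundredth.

Without the quota, 33 - Q = 5 + 3Q gives Q* = 7.
At Q = 5 the demand price is 33 - (5) = 28 and the supply price is 5 + 3(5) = 20.
DWL = (1/2)(gap between curves at 5) x (Q* - 5) = (1/2)(8)(2) = 8.

8.00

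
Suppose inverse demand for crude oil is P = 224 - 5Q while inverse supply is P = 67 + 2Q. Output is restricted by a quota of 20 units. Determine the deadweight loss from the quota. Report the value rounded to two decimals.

Without the quota, 224 - 5Q = 67 + 2Q gives Q* = 22.4286.
At Q = 20 the demand price is 224 - 5(20) = 124 and the supply price is 67 + 2(20) = 107.
Deadweight loss is the triangle between the curves from 20 to 22.4286: (1/2)(124 - 107)(22.4286 - 20) = 20.6429.

20.64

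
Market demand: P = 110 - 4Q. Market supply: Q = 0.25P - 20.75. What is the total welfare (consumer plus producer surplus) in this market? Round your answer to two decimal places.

45.56

Rewriting supply in inverse form: P = 83 + 4Q.
Set 110 - 4Q = 83 + 4Q, which gives 27 = 8Q, so Q* = 3.375 and P* = 110 - 4(3.375) = 96.5.
CS = (1/2)(3.375)(13.5) = 22.7812 and PS = (1/2)(3.375)(13.5) = 22.7812, so total surplus = 45.5625.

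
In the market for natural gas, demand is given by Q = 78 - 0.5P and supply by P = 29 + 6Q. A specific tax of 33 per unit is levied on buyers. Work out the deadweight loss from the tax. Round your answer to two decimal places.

Rewriting demand in inverse form: P = 156 - 2Q.
Pre-tax equilibrium: 156 - 2Q = 29 + 6Q gives Q* = 15.875, P* = 124.25.
A tax on buyers shifts demand down by 33: (156 - 33) - 2Q = 29 + 6Q, so Q_t = 11.75. Buyers pay P_b = 132.5; sellers receive P_s = P_b - 33 = 99.5.
The welfare triangle lost has base Q* - Q_t = 4.125 and height t = 33, so DWL = (1/2)(4.125)(33) = 68.0625.

68.06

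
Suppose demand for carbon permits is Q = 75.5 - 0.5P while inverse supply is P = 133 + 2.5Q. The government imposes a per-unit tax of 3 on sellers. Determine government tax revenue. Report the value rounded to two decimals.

10.00

Rewriting demand in inverse form: P = 151 - 2Q.
Without the tax, 151 - 2Q = 133 + 2.5Q so Q* = 4 and P* = 143.
With the tax, sellers need 3 more per unit: 151 - 2Q = 133 + 2.5Q + 3, so Q_t = 3.3333. Buyers pay P_b = 144.3333; sellers receive P_s = P_b - 3 = 141.3333.
Tax revenue = t x Q_t = 3 x 3.3333 = 10.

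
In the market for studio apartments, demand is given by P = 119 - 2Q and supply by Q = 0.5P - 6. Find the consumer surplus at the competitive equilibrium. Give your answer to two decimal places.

715.56

Rewriting supply in inverse form: P = 12 + 2Q.
Set 119 - 2Q = 12 + 2Q, which gives 107 = 4Q, so Q* = 26.75 and P* = 119 - 2(26.75) = 65.5.
CS is the area between the demand curve and P* from 0 to Q*: (1/2)(26.75)(53.5) = 715.5625.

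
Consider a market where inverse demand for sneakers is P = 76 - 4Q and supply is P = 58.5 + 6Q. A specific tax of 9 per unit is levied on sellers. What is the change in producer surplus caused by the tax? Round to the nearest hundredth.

-7.02

Pre-tax equilibrium: 76 - 4Q = 58.5 + 6Q gives Q* = 1.75, P* = 69.
A tax on sellers shifts supply up by 9: 76 - 4Q = 58.5 + 6Q + 9, so Q_t = 0.85. Buyers pay P_b = 72.6; sellers receive P_s = P_b - 9 = 63.6.
Producers lose the trapezoid between P_s and P* out to Q_t plus the triangle from Q_t to Q*: change in PS = 2.1675 - 9.1875 = -7.02.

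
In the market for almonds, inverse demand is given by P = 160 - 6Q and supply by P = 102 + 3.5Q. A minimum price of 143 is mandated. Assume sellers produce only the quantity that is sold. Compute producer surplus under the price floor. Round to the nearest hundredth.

Free-market equilibrium: 160 - 6Q = 102 + 3.5Q gives Q* = 6.1053, P* = 123.3684.
At P = 143, buyers demand (160 - 143)/6 = 2.8333 while sellers would supply more, so the quantity traded is 2.8333 at price 143.
The supply price at Q = 2.8333 is 111.9167. PS is the trapezoid between 143 and supply over [0, 2.8333]: (1/2)[(143 - 102) + (143 - 111.9167)](2.8333) = 102.1181.

102.12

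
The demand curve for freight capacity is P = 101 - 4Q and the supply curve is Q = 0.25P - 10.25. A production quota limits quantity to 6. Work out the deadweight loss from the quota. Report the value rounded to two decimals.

9.00

Rewriting supply in inverse form: P = 41 + 4Q.
Unrestricted equilibrium: Q* = (101 - 41)/(4 + 4) = 7.5.
At Q = 6 the demand price is 101 - 4(6) = 77 and the supply price is 41 + 4(6) = 65.
DWL = (1/2)(gap between curves at 6) x (Q* - 6) = (1/2)(12)(1.5) = 9.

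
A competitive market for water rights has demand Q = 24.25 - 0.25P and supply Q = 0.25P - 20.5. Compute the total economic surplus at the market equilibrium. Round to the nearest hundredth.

Rewriting demand in inverse form: P = 97 - 4Q.
Rewriting supply in inverse form: P = 82 + 4Q.
Setting demand equal to supply, 15 = 8Q, so Q* = 1.875 and P* = 89.5.
Total surplus is the full triangle between the curves from 0 to Q*: (1/2)(1.875)(97 - 82) = 14.0625.

14.06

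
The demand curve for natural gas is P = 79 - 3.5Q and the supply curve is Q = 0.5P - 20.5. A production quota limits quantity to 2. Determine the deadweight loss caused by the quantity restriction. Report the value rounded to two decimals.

66.27

Rewriting supply in inverse form: P = 41 + 2Q.
Unrestricted equilibrium: Q* = (79 - 41)/(3.5 + 2) = 6.9091.
At Q = 2 the demand price is 79 - 3.5(2) = 72 and the supply price is 41 + 2(2) = 45.
Deadweight loss is the triangle between the curves from 2 to 6.9091: (1/2)(72 - 45)(6.9091 - 2) = 66.2727.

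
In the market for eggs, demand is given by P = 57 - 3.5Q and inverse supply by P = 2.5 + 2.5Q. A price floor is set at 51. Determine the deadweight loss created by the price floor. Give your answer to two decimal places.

162.91

Without the control, 57 - 3.5Q = 2.5 + 2.5Q so Q* = 9.0833 and P* = 25.2083.
At the floor price 51, quantity demanded is (57 - 51)/3.5 = 1.7143; demand is the short side, so Q = 1.7143 trades at P = 51.
At Q = 1.7143 the demand price is 51 and the supply price is 6.7857. Deadweight loss is the triangle between the curves from 1.7143 to 9.0833: (1/2)(51 - 6.7857)(9.0833 - 1.7143) = 162.9086.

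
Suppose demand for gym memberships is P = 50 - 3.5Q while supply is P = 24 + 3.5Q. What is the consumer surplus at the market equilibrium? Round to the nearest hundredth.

24.14

Set 50 - 3.5Q = 24 + 3.5Q, which gives 26 = 7Q, so Q* = 3.7143 and P* = 50 - 3.5(3.7143) = 37.
The demand choke price is 50, so CS = (1/2)(Q*)(50 - P*) = (1/2)(3.7143)(13) = 24.1429.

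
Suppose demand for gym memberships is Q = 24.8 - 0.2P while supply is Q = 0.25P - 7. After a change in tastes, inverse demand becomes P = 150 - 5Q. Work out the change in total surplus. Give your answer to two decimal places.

Rewriting demand in inverse form: P = 124 - 5Q.
Rewriting supply in inverse form: P = 28 + 4Q.
Initial equilibrium: Q_0 = 10.6667, P_0 = 70.6667; CS_0 = (1/2)(10.6667)(53.3333) = 284.4444, PS_0 = (1/2)(10.6667)(42.6667) = 227.5556.
New equilibrium: 150 - 5Q = 28 + 4Q gives Q_1 = 13.5556, P_1 = 82.2222; CS_1 = 459.3827, PS_1 = 367.5062.
Change in total surplus = (459.3827 + 367.5062) - (284.4444 + 227.5556) = 314.8889.

314.89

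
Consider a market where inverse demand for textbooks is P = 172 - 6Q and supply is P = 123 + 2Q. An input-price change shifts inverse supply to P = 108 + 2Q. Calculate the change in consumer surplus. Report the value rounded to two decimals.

Initial equilibrium: Q_0 = 6.125, P_0 = 135.25; CS_0 = (1/2)(6.125)(36.75) = 112.5469, PS_0 = (1/2)(6.125)(12.25) = 37.5156.
New equilibrium: 172 - 6Q = 108 + 2Q gives Q_1 = 8, P_1 = 124; CS_1 = 192, PS_1 = 64.
Change in consumer surplus = 192 - 112.5469 = 79.4531.

79.45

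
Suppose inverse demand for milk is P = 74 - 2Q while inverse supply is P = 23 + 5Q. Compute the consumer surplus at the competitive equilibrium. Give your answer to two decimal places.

53.08

Set 74 - 2Q = 23 + 5Q, which gives 51 = 7Q, so Q* = 7.2857 and P* = 74 - 2(7.2857) = 59.4286.
CS is the area between the demand curve and P* from 0 to Q*: (1/2)(7.2857)(14.5714) = 53.0816.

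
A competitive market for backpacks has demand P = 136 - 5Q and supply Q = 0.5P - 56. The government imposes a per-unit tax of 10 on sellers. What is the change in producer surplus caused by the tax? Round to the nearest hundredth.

Rewriting supply in inverse form: P = 112 + 2Q.
Pre-tax equilibrium: 136 - 5Q = 112 + 2Q gives Q* = 3.4286, P* = 118.8571.
A tax on sellers shifts supply up by 10: 136 - 5Q = 112 + 2Q + 10, so Q_t = 2. Buyers pay P_b = 126; sellers receive P_s = P_b - 10 = 116.
PS falls from (1/2)(3.4286)(6.8571) = 11.7551 to (1/2)(2)(4) = 4, a change of -7.7551.

-7.76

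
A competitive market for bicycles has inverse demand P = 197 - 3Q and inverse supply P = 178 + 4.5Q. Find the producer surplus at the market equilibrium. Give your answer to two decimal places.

Equilibrium: 197 - 3Q = 178 + 4.5Q, so Q* = 2.5333 and P* = 189.4.
The supply curve's price intercept is 178, so PS = (1/2)(Q*)(P* - 178) = (1/2)(2.5333)(11.4) = 14.44.

14.44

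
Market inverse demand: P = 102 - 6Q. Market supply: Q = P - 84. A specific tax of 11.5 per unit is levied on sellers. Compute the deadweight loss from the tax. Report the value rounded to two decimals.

Rewriting supply in inverse form: P = 84 + Q.
Without the tax, 102 - 6Q = 84 + Q so Q* = 2.5714 and P* = 86.5714.
A tax on sellers shifts supply up by 11.5: 102 - 6Q = 84 + Q + 11.5, so Q_t = 0.9286. Buyers pay P_b = 96.4286; sellers receive P_s = P_b - 11.5 = 84.9286.
Deadweight loss is the triangle between the curves from Q_t to Q*: (1/2)(2.5714 - 0.9286)(11.5) = 9.4464.

9.45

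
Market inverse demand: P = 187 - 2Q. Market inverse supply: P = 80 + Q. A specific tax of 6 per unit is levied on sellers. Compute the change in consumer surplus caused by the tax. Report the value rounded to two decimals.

-138.67

Pre-tax equilibrium: 187 - 2Q = 80 + Q gives Q* = 35.6667, P* = 115.6667.
With the tax, sellers need 6 more per unit: 187 - 2Q = 80 + Q + 6, so Q_t = 33.6667. Buyers pay P_b = 119.6667; sellers receive P_s = P_b - 6 = 113.6667.
Consumers lose the trapezoid between P* and P_b out to Q_t plus the triangle from Q_t to Q*: change in CS = 1133.4444 - 1272.1111 = -138.6667.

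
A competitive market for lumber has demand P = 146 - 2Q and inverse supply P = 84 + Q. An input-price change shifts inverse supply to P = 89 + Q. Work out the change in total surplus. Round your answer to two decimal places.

Initial equilibrium: Q_0 = 20.6667, P_0 = 104.6667; CS_0 = (1/2)(20.6667)(41.3333) = 427.1111, PS_0 = (1/2)(20.6667)(20.6667) = 213.5556.
New equilibrium: 146 - 2Q = 89 + Q gives Q_1 = 19, P_1 = 108; CS_1 = 361, PS_1 = 180.5.
Change in total surplus = (361 + 180.5) - (427.1111 + 213.5556) = -99.1667.

-99.17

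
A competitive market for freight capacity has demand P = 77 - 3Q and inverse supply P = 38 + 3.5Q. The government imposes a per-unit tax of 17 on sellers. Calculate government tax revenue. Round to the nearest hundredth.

57.54

Without the tax, 77 - 3Q = 38 + 3.5Q so Q* = 6 and P* = 59.
A tax on sellers shifts supply up by 17: 77 - 3Q = 38 + 3.5Q + 17, so Q_t = 3.3846. Buyers pay P_b = 66.8462; sellers receive P_s = P_b - 17 = 49.8462.
Tax revenue = t x Q_t = 17 x 3.3846 = 57.5385.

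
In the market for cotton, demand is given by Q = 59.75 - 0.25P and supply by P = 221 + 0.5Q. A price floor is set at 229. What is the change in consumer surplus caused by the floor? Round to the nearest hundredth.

Rewriting demand in inverse form: P = 239 - 4Q.
Without the control, 239 - 4Q = 221 + 0.5Q so Q* = 4 and P* = 223.
At the floor price 229, quantity demanded is (239 - 229)/4 = 2.5; demand is the short side, so Q = 2.5 trades at P = 229.
CS goes from (1/2)(4)(16) = 32 to 12.5 (computed as (239 - 229)(2.5) - (1/2)(4)(2.5)^2), a change of -19.5.

-19.50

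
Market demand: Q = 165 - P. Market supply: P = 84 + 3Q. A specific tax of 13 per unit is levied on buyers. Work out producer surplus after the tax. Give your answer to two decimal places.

433.50

Rewriting demand in inverse form: P = 165 - Q.
Pre-tax equilibrium: 165 - Q = 84 + 3Q gives Q* = 20.25, P* = 144.75.
A tax on buyers shifts demand down by 13: (165 - 13) - Q = 84 + 3Q, so Q_t = 17. Buyers pay P_b = 148; sellers receive P_s = P_b - 13 = 135.
PS = (1/2)(Q_t)(P_s - 84) = (1/2)(17)(51) = 433.5.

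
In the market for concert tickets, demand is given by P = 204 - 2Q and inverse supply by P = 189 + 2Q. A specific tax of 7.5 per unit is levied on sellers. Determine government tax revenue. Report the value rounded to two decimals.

Pre-tax equilibrium: 204 - 2Q = 189 + 2Q gives Q* = 3.75, P* = 196.5.
With the tax, sellers need 7.5 more per unit: 204 - 2Q = 189 + 2Q + 7.5, so Q_t = 1.875. Buyers pay P_b = 200.25; sellers receive P_s = P_b - 7.5 = 192.75.
Revenue is the tax times quantity traded: 7.5 x 1.875 = 14.0625.

14.06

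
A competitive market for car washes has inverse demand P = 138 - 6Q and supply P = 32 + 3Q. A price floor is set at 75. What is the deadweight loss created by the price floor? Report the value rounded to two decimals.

7.35

Free-market equilibrium: 138 - 6Q = 32 + 3Q gives Q* = 11.7778, P* = 67.3333.
At the floor price 75, quantity demanded is (138 - 75)/6 = 10.5; demand is the short side, so Q = 10.5 trades at P = 75.
The lost-trades triangle has base Q* - 10.5 = 1.2778 and height equal to the gap between the curves at Q = 10.5, which is 75 - 63.5 = 11.5. DWL = (1/2)(1.2778)(11.5) = 7.3472.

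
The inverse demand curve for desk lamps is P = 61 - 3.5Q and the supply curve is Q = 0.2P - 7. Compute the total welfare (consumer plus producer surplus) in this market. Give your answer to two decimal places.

39.76

Rewriting supply in inverse form: P = 35 + 5Q.
Setting demand equal to supply, 26 = 8.5Q, so Q* = 3.0588 and P* = 50.2941.
CS = (1/2)(3.0588)(10.7059) = 16.3737 and PS = (1/2)(3.0588)(15.2941) = 23.391, so total surplus = 39.7647.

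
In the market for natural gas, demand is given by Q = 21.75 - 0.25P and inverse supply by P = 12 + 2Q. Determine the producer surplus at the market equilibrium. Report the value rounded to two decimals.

Rewriting demand in inverse form: P = 87 - 4Q.
Setting demand equal to supply, 75 = 6Q, so Q* = 12.5 and P* = 37.
The supply curve's price intercept is 12, so PS = (1/2)(Q*)(P* - 12) = (1/2)(12.5)(25) = 156.25.

156.25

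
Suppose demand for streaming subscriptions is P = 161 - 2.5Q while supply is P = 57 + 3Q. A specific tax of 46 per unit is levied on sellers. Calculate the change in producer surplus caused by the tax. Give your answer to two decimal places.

-369.52

Pre-tax equilibrium: 161 - 2.5Q = 57 + 3Q gives Q* = 18.9091, P* = 113.7273.
A tax on sellers shifts supply up by 46: 161 - 2.5Q = 57 + 3Q + 46, so Q_t = 10.5455. Buyers pay P_b = 134.6364; sellers receive P_s = P_b - 46 = 88.6364.
PS falls from (1/2)(18.9091)(56.7273) = 536.3306 to (1/2)(10.5455)(31.6364) = 166.8099, a change of -369.5207.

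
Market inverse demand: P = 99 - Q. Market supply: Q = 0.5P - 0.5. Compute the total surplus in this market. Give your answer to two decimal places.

Rewriting supply in inverse form: P = 1 + 2Q.
Set 99 - Q = 1 + 2Q, which gives 98 = 3Q, so Q* = 32.6667 and P* = 99 - (32.6667) = 66.3333.
Total surplus is the full triangle between the curves from 0 to Q*: (1/2)(32.6667)(99 - 1) = 1600.6667.

1600.67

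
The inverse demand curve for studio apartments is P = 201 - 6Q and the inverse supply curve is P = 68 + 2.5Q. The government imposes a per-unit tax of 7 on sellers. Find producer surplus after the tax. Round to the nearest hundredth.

274.67

Without the tax, 201 - 6Q = 68 + 2.5Q so Q* = 15.6471 and P* = 107.1176.
With the tax, sellers need 7 more per unit: 201 - 6Q = 68 + 2.5Q + 7, so Q_t = 14.8235. Buyers pay P_b = 112.0588; sellers receive P_s = P_b - 7 = 105.0588.
PS = (1/2)(Q_t)(P_s - 68) = (1/2)(14.8235)(37.0588) = 274.6713.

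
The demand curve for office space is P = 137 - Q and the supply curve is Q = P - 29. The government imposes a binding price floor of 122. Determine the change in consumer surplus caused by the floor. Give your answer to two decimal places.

Rewriting supply in inverse form: P = 29 + Q.
Free-market equilibrium: 137 - Q = 29 + Q gives Q* = 54, P* = 83.
At the floor price 122, quantity demanded is (137 - 122)/1 = 15; demand is the short side, so Q = 15 trades at P = 122.
CS goes from (1/2)(54)(54) = 1458 to 112.5 (computed as (137 - 122)(15) - (1/2)(1)(15)^2), a change of -1345.5.

-1345.50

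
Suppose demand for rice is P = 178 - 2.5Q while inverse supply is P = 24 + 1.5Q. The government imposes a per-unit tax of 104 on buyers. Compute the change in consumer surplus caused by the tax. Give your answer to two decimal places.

Without the tax, 178 - 2.5Q = 24 + 1.5Q so Q* = 38.5 and P* = 81.75.
A tax on buyers shifts demand down by 104: (178 - 104) - 2.5Q = 24 + 1.5Q, so Q_t = 12.5. Buyers pay P_b = 146.75; sellers receive P_s = P_b - 104 = 42.75.
Consumers lose the trapezoid between P* and P_b out to Q_t plus the triangle from Q_t to Q*: change in CS = 195.3125 - 1852.8125 = -1657.5.

-1657.50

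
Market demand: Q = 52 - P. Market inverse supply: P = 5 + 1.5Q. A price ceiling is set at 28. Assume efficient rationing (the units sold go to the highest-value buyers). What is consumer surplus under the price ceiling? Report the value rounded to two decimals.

Rewriting demand in inverse form: P = 52 - Q.
Without the control, 52 - Q = 5 + 1.5Q so Q* = 18.8 and P* = 33.2.
At the ceiling price 28, quantity supplied is (28 - 5)/1.5 = 15.3333; supply is the short side, so Q = 15.3333 trades at P = 28.
The demand price at Q = 15.3333 is 36.6667. CS is the trapezoid between demand and 28 over [0, 15.3333]: (1/2)[(52 - 28) + (36.6667 - 28)](15.3333) = 250.4444.

250.44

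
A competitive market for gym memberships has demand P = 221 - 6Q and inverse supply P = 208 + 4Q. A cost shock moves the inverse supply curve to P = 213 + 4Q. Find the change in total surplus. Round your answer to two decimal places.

Initial equilibrium: Q_0 = 1.3, P_0 = 213.2; CS_0 = (1/2)(1.3)(7.8) = 5.07, PS_0 = (1/2)(1.3)(5.2) = 3.38.
New equilibrium: 221 - 6Q = 213 + 4Q gives Q_1 = 0.8, P_1 = 216.2; CS_1 = 1.92, PS_1 = 1.28.
Change in total surplus = (1.92 + 1.28) - (5.07 + 3.38) = -5.25.

-5.25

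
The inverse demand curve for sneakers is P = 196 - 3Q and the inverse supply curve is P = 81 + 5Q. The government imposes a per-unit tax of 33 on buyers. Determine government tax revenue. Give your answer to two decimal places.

Without the tax, 196 - 3Q = 81 + 5Q so Q* = 14.375 and P* = 152.875.
A tax on buyers shifts demand down by 33: (196 - 33) - 3Q = 81 + 5Q, so Q_t = 10.25. Buyers pay P_b = 165.25; sellers receive P_s = P_b - 33 = 132.25.
Tax revenue = t x Q_t = 33 x 10.25 = 338.25.

338.25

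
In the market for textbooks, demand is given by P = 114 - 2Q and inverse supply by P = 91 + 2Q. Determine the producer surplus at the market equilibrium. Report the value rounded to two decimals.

Equilibrium: 114 - 2Q = 91 + 2Q, so Q* = 5.75 and P* = 102.5.
Producer surplus is the triangle above supply below P*: (1/2)(5.75)(102.5 - 91) = (1/2)(5.75)(11.5) = 33.0625.

33.06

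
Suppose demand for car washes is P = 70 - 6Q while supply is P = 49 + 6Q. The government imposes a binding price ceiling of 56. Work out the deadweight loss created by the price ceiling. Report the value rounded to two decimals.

2.04

Without the control, 70 - 6Q = 49 + 6Q so Q* = 1.75 and P* = 59.5.
At the ceiling price 56, quantity supplied is (56 - 49)/6 = 1.1667; supply is the short side, so Q = 1.1667 trades at P = 56.
At Q = 1.1667 the demand price is 63 and the supply price is 56. Deadweight loss is the triangle between the curves from 1.1667 to 1.75: (1/2)(63 - 56)(1.75 - 1.1667) = 2.0417.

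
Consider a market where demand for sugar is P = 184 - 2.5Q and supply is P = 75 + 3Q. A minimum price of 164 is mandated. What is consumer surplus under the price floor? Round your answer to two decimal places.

Without the control, 184 - 2.5Q = 75 + 3Q so Q* = 19.8182 and P* = 134.4545.
At P = 164, buyers demand (184 - 164)/2.5 = 8 while sellers would supply more, so the quantity traded is 8 at price 164.
CS is the triangle under demand above 164: (1/2)(8)(184 - 164) = 80.

80.00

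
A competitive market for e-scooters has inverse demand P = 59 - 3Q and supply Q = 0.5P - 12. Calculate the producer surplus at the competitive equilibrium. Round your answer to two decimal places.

49.00

Rewriting supply in inverse form: P = 24 + 2Q.
Set 59 - 3Q = 24 + 2Q, which gives 35 = 5Q, so Q* = 7 and P* = 59 - 3(7) = 38.
PS is the area between P* and the supply curve from 0 to Q*: (1/2)(7)(14) = 49.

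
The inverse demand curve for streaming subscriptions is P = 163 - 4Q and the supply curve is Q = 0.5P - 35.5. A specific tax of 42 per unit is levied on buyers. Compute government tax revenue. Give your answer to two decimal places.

Rewriting supply in inverse form: P = 71 + 2Q.
Without the tax, 163 - 4Q = 71 + 2Q so Q* = 15.3333 and P* = 101.6667.
With the tax, buyers' net willingness to pay falls by 42: (163 - 42) - 4Q = 71 + 2Q, so Q_t = 8.3333. Buyers pay P_b = 129.6667; sellers receive P_s = P_b - 42 = 87.6667.
Tax revenue = t x Q_t = 42 x 8.3333 = 350.

350.00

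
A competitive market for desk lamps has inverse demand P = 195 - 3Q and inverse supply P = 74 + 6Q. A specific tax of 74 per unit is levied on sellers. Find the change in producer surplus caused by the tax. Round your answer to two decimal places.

-460.44

Pre-tax equilibrium: 195 - 3Q = 74 + 6Q gives Q* = 13.4444, P* = 154.6667.
A tax on sellers shifts supply up by 74: 195 - 3Q = 74 + 6Q + 74, so Q_t = 5.2222. Buyers pay P_b = 179.3333; sellers receive P_s = P_b - 74 = 105.3333.
Producers lose the trapezoid between P_s and P* out to Q_t plus the triangle from Q_t to Q*: change in PS = 81.8148 - 542.2593 = -460.4444.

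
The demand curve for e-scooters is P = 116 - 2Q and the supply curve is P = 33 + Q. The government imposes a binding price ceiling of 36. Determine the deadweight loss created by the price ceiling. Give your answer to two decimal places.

Without the control, 116 - 2Q = 33 + Q so Q* = 27.6667 and P* = 60.6667.
At P = 36, sellers supply (36 - 33)/1 = 3 while buyers want more, so the quantity traded is 3 at price 36.
The lost-trades triangle has base Q* - 3 = 24.6667 and height equal to the gap between the curves at Q = 3, which is 110 - 36 = 74. DWL = (1/2)(24.6667)(74) = 912.6667.

912.67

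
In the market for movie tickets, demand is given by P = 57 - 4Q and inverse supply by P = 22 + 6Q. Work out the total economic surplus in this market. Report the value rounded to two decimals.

Setting demand equal to supply, 35 = 10Q, so Q* = 3.5 and P* = 43.
Total surplus is the full triangle between the curves from 0 to Q*: (1/2)(3.5)(57 - 22) = 61.25.

61.25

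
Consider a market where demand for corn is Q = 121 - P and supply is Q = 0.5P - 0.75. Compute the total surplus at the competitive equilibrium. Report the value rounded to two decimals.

2380.04

Rewriting demand in inverse form: P = 121 - Q.
Rewriting supply in inverse form: P = 1.5 + 2Q.
Setting demand equal to supply, 119.5 = 3Q, so Q* = 39.8333 and P* = 81.1667.
Total surplus is the full triangle between the curves from 0 to Q*: (1/2)(39.8333)(121 - 1.5) = 2380.0417.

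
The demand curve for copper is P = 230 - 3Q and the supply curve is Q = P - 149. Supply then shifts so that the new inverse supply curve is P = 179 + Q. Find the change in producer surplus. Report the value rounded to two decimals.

Rewriting supply in inverse form: P = 149 + Q.
Initial equilibrium: Q_0 = 20.25, P_0 = 169.25; CS_0 = (1/2)(20.25)(60.75) = 615.0938, PS_0 = (1/2)(20.25)(20.25) = 205.0312.
New equilibrium: 230 - 3Q = 179 + Q gives Q_1 = 12.75, P_1 = 191.75; CS_1 = 243.8438, PS_1 = 81.2812.
Change in producer surplus = 81.2812 - 205.0312 = -123.75.

-123.75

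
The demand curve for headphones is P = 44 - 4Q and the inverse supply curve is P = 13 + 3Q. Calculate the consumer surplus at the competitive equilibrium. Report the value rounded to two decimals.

39.22

Set 44 - 4Q = 13 + 3Q, which gives 31 = 7Q, so Q* = 4.4286 and P* = 44 - 4(4.4286) = 26.2857.
Consumer surplus is the triangle under demand above P*: (1/2)(4.4286)(44 - 26.2857) = (1/2)(4.4286)(17.7143) = 39.2245.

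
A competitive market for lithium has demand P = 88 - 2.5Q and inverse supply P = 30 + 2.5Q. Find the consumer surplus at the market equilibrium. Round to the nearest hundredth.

168.20

Set 88 - 2.5Q = 30 + 2.5Q, which gives 58 = 5Q, so Q* = 11.6 and P* = 88 - 2.5(11.6) = 59.
Consumer surplus is the triangle under demand above P*: (1/2)(11.6)(88 - 59) = (1/2)(11.6)(29) = 168.2.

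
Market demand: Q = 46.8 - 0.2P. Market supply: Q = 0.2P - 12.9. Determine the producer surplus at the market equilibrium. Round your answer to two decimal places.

Rewriting demand in inverse form: P = 234 - 5Q.
Rewriting supply in inverse form: P = 64.5 + 5Q.
Setting demand equal to supply, 169.5 = 10Q, so Q* = 16.95 and P* = 149.25.
PS is the area between P* and the supply curve from 0 to Q*: (1/2)(16.95)(84.75) = 718.2563.

718.26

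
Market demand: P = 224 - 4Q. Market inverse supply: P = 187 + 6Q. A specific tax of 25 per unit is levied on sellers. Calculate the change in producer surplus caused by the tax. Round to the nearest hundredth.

-36.75

Pre-tax equilibrium: 224 - 4Q = 187 + 6Q gives Q* = 3.7, P* = 209.2.
With the tax, sellers need 25 more per unit: 224 - 4Q = 187 + 6Q + 25, so Q_t = 1.2. Buyers pay P_b = 219.2; sellers receive P_s = P_b - 25 = 194.2.
PS falls from (1/2)(3.7)(22.2) = 41.07 to (1/2)(1.2)(7.2) = 4.32, a change of -36.75.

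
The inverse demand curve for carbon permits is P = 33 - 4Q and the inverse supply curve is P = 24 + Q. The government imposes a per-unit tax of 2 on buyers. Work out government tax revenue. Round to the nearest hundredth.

2.80

Without the tax, 33 - 4Q = 24 + Q so Q* = 1.8 and P* = 25.8.
With the tax, buyers' net willingness to pay falls by 2: (33 - 2) - 4Q = 24 + Q, so Q_t = 1.4. Buyers pay P_b = 27.4; sellers receive P_s = P_b - 2 = 25.4.
Revenue is the tax times quantity traded: 2 x 1.4 = 2.8.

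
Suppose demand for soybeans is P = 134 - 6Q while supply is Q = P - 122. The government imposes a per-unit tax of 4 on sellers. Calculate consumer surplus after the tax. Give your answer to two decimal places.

3.92

Rewriting supply in inverse form: P = 122 + Q.
Pre-tax equilibrium: 134 - 6Q = 122 + Q gives Q* = 1.7143, P* = 123.7143.
A tax on sellers shifts supply up by 4: 134 - 6Q = 122 + Q + 4, so Q_t = 1.1429. Buyers pay P_b = 127.1429; sellers receive P_s = P_b - 4 = 123.1429.
Consumer surplus is the triangle under demand above P_b: (1/2)(1.1429)(134 - 127.1429) = 3.9184.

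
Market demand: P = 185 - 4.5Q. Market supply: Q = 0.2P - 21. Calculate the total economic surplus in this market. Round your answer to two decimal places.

Rewriting supply in inverse form: P = 105 + 5Q.
Setting demand equal to supply, 80 = 9.5Q, so Q* = 8.4211 and P* = 147.1053.
Total surplus is the full triangle between the curves from 0 to Q*: (1/2)(8.4211)(185 - 105) = 336.8421.

336.84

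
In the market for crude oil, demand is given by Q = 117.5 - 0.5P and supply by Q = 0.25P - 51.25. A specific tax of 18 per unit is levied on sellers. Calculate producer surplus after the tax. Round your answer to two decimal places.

8.00

Rewriting demand in inverse form: P = 235 - 2Q.
Rewriting supply in inverse form: P = 205 + 4Q.
Pre-tax equilibrium: 235 - 2Q = 205 + 4Q gives Q* = 5, P* = 225.
A tax on sellers shifts supply up by 18: 235 - 2Q = 205 + 4Q + 18, so Q_t = 2. Buyers pay P_b = 231; sellers receive P_s = P_b - 18 = 213.
PS = (1/2)(Q_t)(P_s - 205) = (1/2)(2)(8) = 8.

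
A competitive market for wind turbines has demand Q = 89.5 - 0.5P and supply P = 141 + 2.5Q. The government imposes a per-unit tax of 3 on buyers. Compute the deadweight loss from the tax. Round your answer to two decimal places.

Rewriting demand in inverse form: P = 179 - 2Q.
Without the tax, 179 - 2Q = 141 + 2.5Q so Q* = 8.4444 and P* = 162.1111.
A tax on buyers shifts demand down by 3: (179 - 3) - 2Q = 141 + 2.5Q, so Q_t = 7.7778. Buyers pay P_b = 163.4444; sellers receive P_s = P_b - 3 = 160.4444.
The welfare triangle lost has base Q* - Q_t = 0.6667 and height t = 3, so DWL = (1/2)(0.6667)(3) = 1.

1.00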